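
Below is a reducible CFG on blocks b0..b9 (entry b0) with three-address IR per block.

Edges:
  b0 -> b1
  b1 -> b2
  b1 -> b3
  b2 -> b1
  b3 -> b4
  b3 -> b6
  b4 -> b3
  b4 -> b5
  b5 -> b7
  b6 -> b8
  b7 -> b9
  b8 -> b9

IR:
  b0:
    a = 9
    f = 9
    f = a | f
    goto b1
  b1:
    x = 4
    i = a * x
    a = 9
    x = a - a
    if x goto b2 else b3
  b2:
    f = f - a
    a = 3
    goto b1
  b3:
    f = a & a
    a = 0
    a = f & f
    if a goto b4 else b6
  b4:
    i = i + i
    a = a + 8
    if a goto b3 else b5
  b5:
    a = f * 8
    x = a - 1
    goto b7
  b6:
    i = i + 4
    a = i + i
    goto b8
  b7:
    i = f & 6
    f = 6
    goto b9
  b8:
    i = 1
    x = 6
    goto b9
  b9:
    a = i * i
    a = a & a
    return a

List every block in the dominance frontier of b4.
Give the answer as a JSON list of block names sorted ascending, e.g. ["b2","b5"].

Answer: ["b3", "b9"]

Derivation:
idom tree: b1←b0 b2←b1 b3←b1 b4←b3 b5←b4 b6←b3 b7←b5 b8←b6 b9←b3
Dom∩ at merges:
  b1: preds {b0,b2}: {b0} ∩ {b0,b1,b2} = {b0}; idom=b0
  b3: preds {b1,b4}: {b0,b1} ∩ {b0,b1,b3,b4} = {b0,b1}; idom=b1
  b9: preds {b7,b8}: {b0,b1,b3,b4,b5,b7} ∩ {b0,b1,b3,b6,b8} = {b0,b1,b3}; idom=b3

DF derivation:
  b1←b0: walk · to b0
  b1←b2: walk b2→b1 to b0
  b3←b1: walk · to b1
  b3←b4: walk b4→b3 to b1
  b9←b7: walk b7→b5→b4 to b3
  b9←b8: walk b8→b6 to b3
  DF(b0)=∅
  DF(b1)={b1}
  DF(b2)={b1}
  DF(b3)={b3}
  DF(b4)={b3,b9}
  DF(b5)={b9}
  DF(b6)={b9}
  DF(b7)={b9}
  DF(b8)={b9}
  DF(b9)=∅

DF(b4) = ["b3", "b9"]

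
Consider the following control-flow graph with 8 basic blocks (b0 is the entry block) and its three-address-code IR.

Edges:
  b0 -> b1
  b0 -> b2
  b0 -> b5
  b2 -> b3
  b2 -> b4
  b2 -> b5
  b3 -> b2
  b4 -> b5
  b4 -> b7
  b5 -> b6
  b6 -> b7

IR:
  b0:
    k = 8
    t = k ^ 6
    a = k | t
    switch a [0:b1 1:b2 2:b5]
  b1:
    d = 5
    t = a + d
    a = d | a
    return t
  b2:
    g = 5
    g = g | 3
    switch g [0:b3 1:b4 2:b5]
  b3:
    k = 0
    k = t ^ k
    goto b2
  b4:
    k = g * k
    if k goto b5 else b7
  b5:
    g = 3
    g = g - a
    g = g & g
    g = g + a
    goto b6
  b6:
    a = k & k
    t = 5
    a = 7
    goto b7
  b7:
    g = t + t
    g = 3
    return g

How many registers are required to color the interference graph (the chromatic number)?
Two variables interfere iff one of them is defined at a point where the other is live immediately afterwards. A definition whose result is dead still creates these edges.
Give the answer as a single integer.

Per-block:
  b0: {a,k,t} / ∅
  b1: {a,d,t} / {a}
  b2: {g} / ∅
  b3: {k} / {t}
  b4: {k} / {g,k}
  b5: {g} / {a}
  b6: {a,t} / {k}
  b7: {g} / {t}

Liveness:
  live b0: ∅→{a,k,t}
  live b1: {a}→∅
  live b2: {a,k,t}→{a,g,k,t}
  live b3: {a,t}→{a,k,t}
  live b4: {a,g,k,t}→{a,k,t}
  live b5: {a,k}→{k}
  live b6: {k}→{t}
  live b7: {t}→∅

Interfere edges:
  a — {d,g,k,t}
  d — {a,t}
  g — {a,k,t}
  k — {a,g,t}
  t — {a,d,g,k}

Registers:
  clique {a,g,k,t} ⇒ need ≥ 4
  assign a→r0 d→r2 g→r2 k→r3 t→r1 — no edge inside a register ⇒ χ ≤ 4
  χ = 4

Answer: 4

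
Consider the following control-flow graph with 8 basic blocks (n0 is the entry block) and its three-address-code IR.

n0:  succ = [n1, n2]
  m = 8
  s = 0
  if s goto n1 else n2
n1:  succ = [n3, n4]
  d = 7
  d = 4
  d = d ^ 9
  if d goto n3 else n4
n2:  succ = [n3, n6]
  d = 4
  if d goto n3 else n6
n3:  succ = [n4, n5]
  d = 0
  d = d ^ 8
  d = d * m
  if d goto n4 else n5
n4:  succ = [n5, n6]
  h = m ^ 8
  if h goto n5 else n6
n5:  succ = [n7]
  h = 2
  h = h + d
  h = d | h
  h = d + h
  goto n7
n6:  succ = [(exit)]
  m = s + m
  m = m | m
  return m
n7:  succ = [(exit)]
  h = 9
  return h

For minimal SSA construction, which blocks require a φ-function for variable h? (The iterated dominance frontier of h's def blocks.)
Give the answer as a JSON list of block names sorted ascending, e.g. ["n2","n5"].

Answer: ["n5", "n6"]

Derivation:
idom tree: n1←n0 n2←n0 n3←n0 n4←n0 n5←n0 n6←n0 n7←n5
Dom at joins:
  n3: preds {n1,n2}: {n0,n1} ∩ {n0,n2} = {n0}; idom=n0
  n4: preds {n1,n3}: {n0,n1} ∩ {n0,n3} = {n0}; idom=n0
  n5: preds {n3,n4}: {n0,n3} ∩ {n0,n4} = {n0}; idom=n0
  n6: preds {n2,n4}: {n0,n2} ∩ {n0,n4} = {n0}; idom=n0

DF derivation:
  n3←n1: walk n1 to n0
  n3←n2: walk n2 to n0
  n4←n1: walk n1 to n0
  n4←n3: walk n3 to n0
  n5←n3: walk n3 to n0
  n5←n4: walk n4 to n0
  n6←n2: walk n2 to n0
  n6←n4: walk n4 to n0
  n0: DF=∅
  n1: DF={n3,n4}
  n2: DF={n3,n6}
  n3: DF={n4,n5}
  n4: DF={n5,n6}
  n5: DF=∅
  n6: DF=∅
  n7: DF=∅

φ for h: defs {n4,n5,n7}
  DF⁺ = {n5,n6}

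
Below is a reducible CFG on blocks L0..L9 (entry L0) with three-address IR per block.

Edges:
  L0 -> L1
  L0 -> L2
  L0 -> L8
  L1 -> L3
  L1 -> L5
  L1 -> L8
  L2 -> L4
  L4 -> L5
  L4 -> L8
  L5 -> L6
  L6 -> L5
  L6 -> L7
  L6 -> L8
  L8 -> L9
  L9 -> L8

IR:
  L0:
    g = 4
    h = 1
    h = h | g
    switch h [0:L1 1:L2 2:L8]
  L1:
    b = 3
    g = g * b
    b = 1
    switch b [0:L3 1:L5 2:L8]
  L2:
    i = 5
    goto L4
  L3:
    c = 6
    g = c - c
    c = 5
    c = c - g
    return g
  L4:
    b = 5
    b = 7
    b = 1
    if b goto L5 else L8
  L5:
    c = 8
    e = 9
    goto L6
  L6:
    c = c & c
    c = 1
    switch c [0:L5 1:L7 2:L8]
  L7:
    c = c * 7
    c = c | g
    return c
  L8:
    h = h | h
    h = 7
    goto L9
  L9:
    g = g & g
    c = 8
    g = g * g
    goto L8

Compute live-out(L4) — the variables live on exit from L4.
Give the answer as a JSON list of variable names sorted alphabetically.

Answer: ["g", "h"]

Analysis:
Per-block:
  L0: def={g,h} ue=∅
  L1: def={b,g} ue={g}
  L2: def={i} ue=∅
  L3: def={c,g} ue=∅
  L4: def={b} ue=∅
  L5: def={c,e} ue=∅
  L6: def={c} ue={c}
  L7: def={c} ue={c,g}
  L8: def={h} ue={h}
  L9: def={c,g} ue={g}

Live sets:
  live L0: ∅→{g,h}
  live L1: {g,h}→{g,h}
  live L2: {g,h}→{g,h}
  live L3: ∅→∅
  live L4: {g,h}→{g,h}
  live L5: {g,h}→{c,g,h}
  live L6: {c,g,h}→{c,g,h}
  live L7: {c,g}→∅
  live L8: {g,h}→{g,h}
  live L9: {g,h}→{g,h}

live-out(L4) = ["g", "h"]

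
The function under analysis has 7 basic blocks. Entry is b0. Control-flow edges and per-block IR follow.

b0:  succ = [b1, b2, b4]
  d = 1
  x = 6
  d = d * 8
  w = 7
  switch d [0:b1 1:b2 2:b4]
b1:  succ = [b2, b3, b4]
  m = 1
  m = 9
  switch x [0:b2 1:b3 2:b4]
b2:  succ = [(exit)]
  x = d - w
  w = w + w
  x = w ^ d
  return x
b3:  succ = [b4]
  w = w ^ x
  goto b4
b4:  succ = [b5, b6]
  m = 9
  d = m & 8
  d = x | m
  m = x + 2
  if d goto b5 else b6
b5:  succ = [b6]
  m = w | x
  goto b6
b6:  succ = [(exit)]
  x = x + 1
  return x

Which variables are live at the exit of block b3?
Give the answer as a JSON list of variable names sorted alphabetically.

Answer: ["w", "x"]

Derivation:
Block summaries:
  b0: def={d,w,x} ue=∅
  b1: def={m} ue={x}
  b2: def={w,x} ue={d,w}
  b3: def={w} ue={w,x}
  b4: def={d,m} ue={x}
  b5: def={m} ue={w,x}
  b6: def={x} ue={x}

Backward fixpoint:
  b0 li=∅ lo={d,w,x}
  b1 li={d,w,x} lo={d,w,x}
  b2 li={d,w} lo=∅
  b3 li={w,x} lo={w,x}
  b4 li={w,x} lo={w,x}
  b5 li={w,x} lo={x}
  b6 li={x} lo=∅

live-out(b3) = ["w", "x"]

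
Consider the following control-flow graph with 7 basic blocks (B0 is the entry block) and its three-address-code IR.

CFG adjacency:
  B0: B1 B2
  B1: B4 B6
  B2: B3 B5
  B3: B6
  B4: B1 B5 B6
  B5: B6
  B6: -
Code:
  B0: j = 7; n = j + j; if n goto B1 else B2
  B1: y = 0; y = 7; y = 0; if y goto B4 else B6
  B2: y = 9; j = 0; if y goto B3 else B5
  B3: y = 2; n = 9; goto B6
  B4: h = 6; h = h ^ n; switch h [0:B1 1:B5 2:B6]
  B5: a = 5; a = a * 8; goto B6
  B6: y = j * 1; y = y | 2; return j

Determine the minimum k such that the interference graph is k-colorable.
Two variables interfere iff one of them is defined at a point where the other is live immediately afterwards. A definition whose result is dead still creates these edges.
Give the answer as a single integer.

Answer: 3

Derivation:
Block summaries:
  B0 def {j,n} use ∅
  B1 def {y} use ∅
  B2 def {j,y} use ∅
  B3 def {n,y} use ∅
  B4 def {h} use {n}
  B5 def {a} use ∅
  B6 def {y} use {j}

Backward fixpoint:
  B0 li=∅ lo={j,n}
  B1 li={j,n} lo={j,n}
  B2 li=∅ lo={j}
  B3 li={j} lo={j}
  B4 li={j,n} lo={j,n}
  B5 li={j} lo={j}
  B6 li={j} lo=∅

Interference:
  a — {j}
  h — {j,n}
  j — {a,h,n,y}
  n — {h,j,y}
  y — {j,n}

Colouring:
  clique {h,j,n} ⇒ need ≥ 3
  3-colouring: c0={j}  c1={a,n}  c2={h,y}
  χ = 3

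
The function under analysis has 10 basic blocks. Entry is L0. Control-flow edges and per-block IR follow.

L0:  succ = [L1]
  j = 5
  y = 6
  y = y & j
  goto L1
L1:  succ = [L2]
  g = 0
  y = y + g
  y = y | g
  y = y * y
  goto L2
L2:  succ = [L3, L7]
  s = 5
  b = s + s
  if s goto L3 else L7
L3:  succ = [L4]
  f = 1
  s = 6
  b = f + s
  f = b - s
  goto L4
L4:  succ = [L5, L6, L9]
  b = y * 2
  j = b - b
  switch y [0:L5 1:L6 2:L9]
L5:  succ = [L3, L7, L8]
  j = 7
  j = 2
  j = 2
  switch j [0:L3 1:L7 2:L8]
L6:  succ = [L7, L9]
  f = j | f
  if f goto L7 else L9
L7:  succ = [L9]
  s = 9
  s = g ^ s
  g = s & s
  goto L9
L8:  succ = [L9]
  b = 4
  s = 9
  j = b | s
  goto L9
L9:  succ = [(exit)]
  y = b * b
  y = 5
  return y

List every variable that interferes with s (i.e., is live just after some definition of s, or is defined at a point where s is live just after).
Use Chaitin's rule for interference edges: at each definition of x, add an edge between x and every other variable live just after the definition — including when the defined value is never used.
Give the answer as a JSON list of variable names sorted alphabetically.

Answer: ["b", "f", "g", "y"]

Analysis:
Per-block:
  L0: {j,y} / ∅
  L1: {g,y} / {y}
  L2: {b,s} / ∅
  L3: {b,f,s} / ∅
  L4: {b,j} / {y}
  L5: {j} / ∅
  L6: {f} / {f,j}
  L7: {g,s} / {g}
  L8: {b,j,s} / ∅
  L9: {y} / {b}

Liveness:
  L0 li=∅ lo={y}
  L1 li={y} lo={g,y}
  L2 li={g,y} lo={b,g,y}
  L3 li={g,y} lo={f,g,y}
  L4 li={f,g,y} lo={b,f,g,j,y}
  L5 li={b,g,y} lo={b,g,y}
  L6 li={b,f,g,j} lo={b,g}
  L7 li={b,g} lo={b}
  L8 li=∅ lo={b}
  L9 li={b} lo=∅

Interfere edges:
  b — {f,g,j,s,y}
  f — {b,g,j,s,y}
  g — {b,f,j,s,y}
  j — {b,f,g,y}
  s — {b,f,g,y}
  y — {b,f,g,j,s}

N(s) = ["b", "f", "g", "y"]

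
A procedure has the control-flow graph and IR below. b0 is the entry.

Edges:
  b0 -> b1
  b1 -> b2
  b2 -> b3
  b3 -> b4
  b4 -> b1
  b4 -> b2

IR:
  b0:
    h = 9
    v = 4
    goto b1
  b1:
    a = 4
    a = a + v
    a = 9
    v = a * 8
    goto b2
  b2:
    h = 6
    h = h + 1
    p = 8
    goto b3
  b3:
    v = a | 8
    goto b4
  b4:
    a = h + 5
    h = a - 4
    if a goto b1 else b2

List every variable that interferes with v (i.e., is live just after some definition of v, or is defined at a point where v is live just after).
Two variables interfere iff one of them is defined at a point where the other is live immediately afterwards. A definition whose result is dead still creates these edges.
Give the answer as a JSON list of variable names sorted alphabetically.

Answer: ["a", "h"]

Derivation:
Block summaries:
  b0: def={h,v} ue=∅
  b1: def={a,v} ue={v}
  b2: def={h,p} ue=∅
  b3: def={v} ue={a}
  b4: def={a,h} ue={h}

Live sets:
  b0: in=∅ out={v}
  b1: in={v} out={a}
  b2: in={a} out={a,h}
  b3: in={a,h} out={h,v}
  b4: in={h,v} out={a,v}

Interference:
  a: {h,p,v}
  h: {a,p,v}
  p: {a,h}
  v: {a,h}

N(v) = ["a", "h"]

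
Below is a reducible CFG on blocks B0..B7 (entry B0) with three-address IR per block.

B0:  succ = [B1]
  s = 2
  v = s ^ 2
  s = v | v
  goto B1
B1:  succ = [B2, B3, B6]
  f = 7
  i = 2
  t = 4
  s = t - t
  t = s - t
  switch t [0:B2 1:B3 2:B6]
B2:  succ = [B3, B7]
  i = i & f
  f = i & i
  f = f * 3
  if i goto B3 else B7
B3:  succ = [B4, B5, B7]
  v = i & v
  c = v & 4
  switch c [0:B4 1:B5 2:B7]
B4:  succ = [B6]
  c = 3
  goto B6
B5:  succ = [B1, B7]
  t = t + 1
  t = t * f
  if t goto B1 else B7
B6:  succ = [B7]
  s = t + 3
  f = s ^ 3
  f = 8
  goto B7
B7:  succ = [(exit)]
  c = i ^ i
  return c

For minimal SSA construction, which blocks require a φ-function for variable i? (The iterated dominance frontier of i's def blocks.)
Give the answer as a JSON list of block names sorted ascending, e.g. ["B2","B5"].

idom tree: B1←B0 B2←B1 B3←B1 B4←B3 B5←B3 B6←B1 B7←B1
Join-block Dom:
  B1: preds {B0,B5}: {B0} ∩ {B0,B1,B3,B5} = {B0}; idom=B0
  B3: preds {B1,B2}: {B0,B1} ∩ {B0,B1,B2} = {B0,B1}; idom=B1
  B6: preds {B1,B4}: {B0,B1} ∩ {B0,B1,B3,B4} = {B0,B1}; idom=B1
  B7: preds {B2,B3,B5,B6}: {B0,B1,B2} ∩ {B0,B1,B3} ∩ {B0,B1,B3,B5} ∩ {B0,B1,B6} = {B0,B1}; idom=B1

Frontier:
  join B1 pred B0: · stop@B0
  join B1 pred B5: B5→B3→B1 stop@B0
  join B3 pred B1: · stop@B1
  join B3 pred B2: B2 stop@B1
  join B6 pred B1: · stop@B1
  join B6 pred B4: B4→B3 stop@B1
  join B7 pred B2: B2 stop@B1
  join B7 pred B3: B3 stop@B1
  join B7 pred B5: B5→B3 stop@B1
  join B7 pred B6: B6 stop@B1
  B0 → ∅
  B1 → {B1}
  B2 → {B3,B7}
  B3 → {B1,B6,B7}
  B4 → {B6}
  B5 → {B1,B7}
  B6 → {B7}
  B7 → ∅

φ for i: defs {B1,B2}
  DF⁺ = {B1,B3,B6,B7}

Answer: ["B1", "B3", "B6", "B7"]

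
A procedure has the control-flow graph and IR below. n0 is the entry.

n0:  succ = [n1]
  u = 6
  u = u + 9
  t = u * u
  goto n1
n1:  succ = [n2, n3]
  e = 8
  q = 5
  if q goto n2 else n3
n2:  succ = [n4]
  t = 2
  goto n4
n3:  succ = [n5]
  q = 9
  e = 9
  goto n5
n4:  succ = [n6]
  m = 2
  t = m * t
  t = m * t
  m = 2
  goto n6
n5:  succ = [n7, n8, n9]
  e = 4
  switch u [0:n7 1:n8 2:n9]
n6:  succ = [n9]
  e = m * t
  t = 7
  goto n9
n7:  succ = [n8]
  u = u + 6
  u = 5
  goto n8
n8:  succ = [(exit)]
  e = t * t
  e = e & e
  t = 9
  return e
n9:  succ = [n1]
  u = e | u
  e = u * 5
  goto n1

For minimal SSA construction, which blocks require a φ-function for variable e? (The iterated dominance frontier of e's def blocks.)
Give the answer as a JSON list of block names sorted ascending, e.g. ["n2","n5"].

Answer: ["n1", "n9"]

Working:
idom tree: n1←n0 n2←n1 n3←n1 n4←n2 n5←n3 n6←n4 n7←n5 n8←n5 n9←n1
Dom at joins:
  n1: preds {n0,n9}: {n0} ∩ {n0,n1,n9} = {n0}; idom=n0
  n8: preds {n5,n7}: {n0,n1,n3,n5} ∩ {n0,n1,n3,n5,n7} = {n0,n1,n3,n5}; idom=n5
  n9: preds {n5,n6}: {n0,n1,n3,n5} ∩ {n0,n1,n2,n4,n6} = {n0,n1}; idom=n1

Frontier:
  join n1 pred n0: · stop@n0
  join n1 pred n9: n9→n1 stop@n0
  join n8 pred n5: · stop@n5
  join n8 pred n7: n7 stop@n5
  join n9 pred n5: n5→n3 stop@n1
  join n9 pred n6: n6→n4→n2 stop@n1
  n0 → ∅
  n1 → {n1}
  n2 → {n9}
  n3 → {n9}
  n4 → {n9}
  n5 → {n9}
  n6 → {n9}
  n7 → {n8}
  n8 → ∅
  n9 → {n1}

φ for e: defs {n1,n3,n5,n6,n8,n9}
  DF⁺ = {n1,n9}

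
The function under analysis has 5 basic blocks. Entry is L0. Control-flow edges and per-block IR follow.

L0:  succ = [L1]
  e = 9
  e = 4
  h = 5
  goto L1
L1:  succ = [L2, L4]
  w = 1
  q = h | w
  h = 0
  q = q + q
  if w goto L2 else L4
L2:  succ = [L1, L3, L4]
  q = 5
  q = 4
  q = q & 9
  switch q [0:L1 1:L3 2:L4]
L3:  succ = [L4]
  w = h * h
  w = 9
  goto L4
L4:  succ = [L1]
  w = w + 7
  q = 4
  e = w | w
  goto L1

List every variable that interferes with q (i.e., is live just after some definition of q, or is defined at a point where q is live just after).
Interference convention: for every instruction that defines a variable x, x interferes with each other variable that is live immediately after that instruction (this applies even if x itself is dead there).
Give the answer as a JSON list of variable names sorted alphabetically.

Per-block:
  L0: def={e,h} ue=∅
  L1: def={h,q,w} ue={h}
  L2: def={q} ue=∅
  L3: def={w} ue={h}
  L4: def={e,q,w} ue={w}

Live sets:
  L0 li=∅ lo={h}
  L1 li={h} lo={h,w}
  L2 li={h,w} lo={h,w}
  L3 li={h} lo={h,w}
  L4 li={h,w} lo={h}

Interference:
  e — {h}
  h — {e,q,w}
  q — {h,w}
  w — {h,q}

N(q) = ["h", "w"]

Answer: ["h", "w"]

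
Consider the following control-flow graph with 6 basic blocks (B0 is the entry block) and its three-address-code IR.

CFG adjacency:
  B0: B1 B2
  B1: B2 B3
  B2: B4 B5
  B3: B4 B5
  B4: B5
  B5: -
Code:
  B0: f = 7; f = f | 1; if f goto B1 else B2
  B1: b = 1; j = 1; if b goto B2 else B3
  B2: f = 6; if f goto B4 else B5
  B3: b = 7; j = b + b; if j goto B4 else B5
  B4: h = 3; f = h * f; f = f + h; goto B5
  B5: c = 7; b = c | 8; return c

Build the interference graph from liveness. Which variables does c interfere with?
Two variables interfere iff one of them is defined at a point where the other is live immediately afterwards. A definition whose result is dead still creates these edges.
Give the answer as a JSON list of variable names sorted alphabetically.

Answer: ["b"]

Working:
Per-block:
  B0: def={f} ue=∅
  B1: def={b,j} ue=∅
  B2: def={f} ue=∅
  B3: def={b,j} ue=∅
  B4: def={f,h} ue={f}
  B5: def={b,c} ue=∅

Live sets:
  live B0: ∅→{f}
  live B1: {f}→{f}
  live B2: ∅→{f}
  live B3: {f}→{f}
  live B4: {f}→∅
  live B5: ∅→∅

Interference:
  b↔{c,f,j}
  c↔{b}
  f↔{b,h,j}
  h↔{f}
  j↔{b,f}

N(c) = ["b"]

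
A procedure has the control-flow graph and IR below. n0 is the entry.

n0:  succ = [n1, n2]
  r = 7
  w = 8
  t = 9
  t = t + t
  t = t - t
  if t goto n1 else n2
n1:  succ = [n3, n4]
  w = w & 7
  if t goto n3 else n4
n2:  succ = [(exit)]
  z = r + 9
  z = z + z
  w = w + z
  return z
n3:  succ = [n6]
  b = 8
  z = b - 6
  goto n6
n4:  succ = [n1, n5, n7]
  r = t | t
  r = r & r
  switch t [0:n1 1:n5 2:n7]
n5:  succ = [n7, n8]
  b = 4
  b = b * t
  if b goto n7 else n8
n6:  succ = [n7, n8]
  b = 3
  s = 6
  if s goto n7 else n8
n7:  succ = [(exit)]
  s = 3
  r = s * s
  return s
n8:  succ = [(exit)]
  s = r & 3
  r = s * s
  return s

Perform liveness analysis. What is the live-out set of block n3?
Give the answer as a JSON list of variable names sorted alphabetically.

Answer: ["r"]

Derivation:
Block summaries:
  n0: {r,t,w} / ∅
  n1: {w} / {t,w}
  n2: {w,z} / {r,w}
  n3: {b,z} / ∅
  n4: {r} / {t}
  n5: {b} / {t}
  n6: {b,s} / ∅
  n7: {r,s} / ∅
  n8: {r,s} / {r}

Live sets:
  n0 li=∅ lo={r,t,w}
  n1 li={r,t,w} lo={r,t,w}
  n2 li={r,w} lo=∅
  n3 li={r} lo={r}
  n4 li={t,w} lo={r,t,w}
  n5 li={r,t} lo={r}
  n6 li={r} lo={r}
  n7 li=∅ lo=∅
  n8 li={r} lo=∅

live-out(n3) = ["r"]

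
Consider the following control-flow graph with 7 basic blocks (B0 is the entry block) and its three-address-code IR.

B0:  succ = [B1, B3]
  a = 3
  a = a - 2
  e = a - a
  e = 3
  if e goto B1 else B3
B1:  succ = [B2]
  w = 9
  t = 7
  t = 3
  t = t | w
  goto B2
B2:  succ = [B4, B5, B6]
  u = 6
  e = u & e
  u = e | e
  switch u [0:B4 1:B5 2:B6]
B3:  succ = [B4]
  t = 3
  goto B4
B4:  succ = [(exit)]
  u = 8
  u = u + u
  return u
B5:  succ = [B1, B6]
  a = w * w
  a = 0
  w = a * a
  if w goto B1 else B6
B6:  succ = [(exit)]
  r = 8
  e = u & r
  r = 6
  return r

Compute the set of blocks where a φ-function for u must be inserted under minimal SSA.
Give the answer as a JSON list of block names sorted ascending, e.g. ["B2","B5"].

idom tree: B1←B0 B2←B1 B3←B0 B4←B0 B5←B2 B6←B2
Dom at joins:
  B1: preds {B0,B5}: {B0} ∩ {B0,B1,B2,B5} = {B0}; idom=B0
  B4: preds {B2,B3}: {B0,B1,B2} ∩ {B0,B3} = {B0}; idom=B0
  B6: preds {B2,B5}: {B0,B1,B2} ∩ {B0,B1,B2,B5} = {B0,B1,B2}; idom=B2

DF walk-up:
  B1←B0: walk · to B0
  B1←B5: walk B5→B2→B1 to B0
  B4←B2: walk B2→B1 to B0
  B4←B3: walk B3 to B0
  B6←B2: walk · to B2
  B6←B5: walk B5 to B2
  B0: DF=∅
  B1: DF={B1,B4}
  B2: DF={B1,B4}
  B3: DF={B4}
  B4: DF=∅
  B5: DF={B1,B6}
  B6: DF=∅

φ for u: defs {B2,B4}
  DF⁺ = {B1,B4}

Answer: ["B1", "B4"]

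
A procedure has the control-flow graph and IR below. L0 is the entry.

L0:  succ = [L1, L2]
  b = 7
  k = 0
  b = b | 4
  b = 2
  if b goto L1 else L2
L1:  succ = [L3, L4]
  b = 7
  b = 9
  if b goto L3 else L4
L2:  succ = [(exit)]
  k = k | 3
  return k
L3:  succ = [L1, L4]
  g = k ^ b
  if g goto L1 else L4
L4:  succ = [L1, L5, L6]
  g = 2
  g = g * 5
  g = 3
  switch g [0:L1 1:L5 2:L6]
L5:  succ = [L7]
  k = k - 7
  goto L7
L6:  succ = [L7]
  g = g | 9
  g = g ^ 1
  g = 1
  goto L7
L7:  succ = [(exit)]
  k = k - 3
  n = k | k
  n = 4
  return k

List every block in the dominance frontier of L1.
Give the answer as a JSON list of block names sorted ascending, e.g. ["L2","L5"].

idom tree: L1←L0 L2←L0 L3←L1 L4←L1 L5←L4 L6←L4 L7←L4
Join-block Dom:
  L1: preds {L0,L3,L4}: {L0} ∩ {L0,L1,L3} ∩ {L0,L1,L4} = {L0}; idom=L0
  L4: preds {L1,L3}: {L0,L1} ∩ {L0,L1,L3} = {L0,L1}; idom=L1
  L7: preds {L5,L6}: {L0,L1,L4,L5} ∩ {L0,L1,L4,L6} = {L0,L1,L4}; idom=L4

Frontier:
  join L1 pred L0: · stop@L0
  join L1 pred L3: L3→L1 stop@L0
  join L1 pred L4: L4→L1 stop@L0
  join L4 pred L1: · stop@L1
  join L4 pred L3: L3 stop@L1
  join L7 pred L5: L5 stop@L4
  join L7 pred L6: L6 stop@L4
  DF(L0)=∅
  DF(L1)={L1}
  DF(L2)=∅
  DF(L3)={L1,L4}
  DF(L4)={L1}
  DF(L5)={L7}
  DF(L6)={L7}
  DF(L7)=∅

DF(L1) = ["L1"]

Answer: ["L1"]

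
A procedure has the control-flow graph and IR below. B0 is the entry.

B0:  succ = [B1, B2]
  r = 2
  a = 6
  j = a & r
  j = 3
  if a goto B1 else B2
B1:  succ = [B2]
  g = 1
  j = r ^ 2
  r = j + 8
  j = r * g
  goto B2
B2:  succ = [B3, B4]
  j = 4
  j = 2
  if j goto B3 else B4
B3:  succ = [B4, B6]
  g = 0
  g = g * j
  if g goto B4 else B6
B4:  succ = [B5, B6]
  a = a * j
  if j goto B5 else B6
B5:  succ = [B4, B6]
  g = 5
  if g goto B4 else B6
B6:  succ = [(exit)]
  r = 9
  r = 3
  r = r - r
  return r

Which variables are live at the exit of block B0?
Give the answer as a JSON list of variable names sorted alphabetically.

Answer: ["a", "r"]

Working:
def/use:
  B0: def={a,j,r} ue=∅
  B1: def={g,j,r} ue={r}
  B2: def={j} ue=∅
  B3: def={g} ue={j}
  B4: def={a} ue={a,j}
  B5: def={g} ue=∅
  B6: def={r} ue=∅

Live sets:
  B0 li=∅ lo={a,r}
  B1 li={a,r} lo={a}
  B2 li={a} lo={a,j}
  B3 li={a,j} lo={a,j}
  B4 li={a,j} lo={a,j}
  B5 li={a,j} lo={a,j}
  B6 li=∅ lo=∅

live-out(B0) = ["a", "r"]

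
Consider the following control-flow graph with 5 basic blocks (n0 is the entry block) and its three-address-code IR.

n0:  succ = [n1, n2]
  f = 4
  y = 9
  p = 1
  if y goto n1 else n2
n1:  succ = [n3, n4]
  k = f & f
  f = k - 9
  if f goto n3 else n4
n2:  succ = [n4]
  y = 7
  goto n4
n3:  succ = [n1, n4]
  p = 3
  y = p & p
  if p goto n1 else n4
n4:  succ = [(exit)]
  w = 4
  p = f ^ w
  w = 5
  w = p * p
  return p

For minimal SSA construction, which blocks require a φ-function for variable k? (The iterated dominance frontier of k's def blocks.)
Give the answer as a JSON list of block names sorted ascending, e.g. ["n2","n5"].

idom tree: n1←n0 n2←n0 n3←n1 n4←n0
Join-block Dom:
  n1: preds {n0,n3}: {n0} ∩ {n0,n1,n3} = {n0}; idom=n0
  n4: preds {n1,n2,n3}: {n0,n1} ∩ {n0,n2} ∩ {n0,n1,n3} = {n0}; idom=n0

DF walk-up:
  join n1 pred n0: · stop@n0
  join n1 pred n3: n3→n1 stop@n0
  join n4 pred n1: n1 stop@n0
  join n4 pred n2: n2 stop@n0
  join n4 pred n3: n3→n1 stop@n0
  n0: DF=∅
  n1: DF={n1,n4}
  n2: DF={n4}
  n3: DF={n1,n4}
  n4: DF=∅

φ for k: defs {n1}
  DF⁺ = {n1,n4}

Answer: ["n1", "n4"]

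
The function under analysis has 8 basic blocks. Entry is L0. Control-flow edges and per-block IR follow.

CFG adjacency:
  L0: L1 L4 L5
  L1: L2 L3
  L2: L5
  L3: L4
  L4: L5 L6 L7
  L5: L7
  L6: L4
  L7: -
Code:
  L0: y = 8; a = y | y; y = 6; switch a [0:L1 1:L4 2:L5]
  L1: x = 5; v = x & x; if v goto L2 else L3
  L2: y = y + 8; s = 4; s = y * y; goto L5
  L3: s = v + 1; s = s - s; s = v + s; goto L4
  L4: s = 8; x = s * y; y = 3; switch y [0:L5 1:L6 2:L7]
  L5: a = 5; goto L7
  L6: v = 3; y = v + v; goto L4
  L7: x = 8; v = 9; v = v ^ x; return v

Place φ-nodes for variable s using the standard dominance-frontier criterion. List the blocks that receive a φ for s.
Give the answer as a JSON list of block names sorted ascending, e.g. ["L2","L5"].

Answer: ["L4", "L5", "L7"]

Working:
idom tree: L1←L0 L2←L1 L3←L1 L4←L0 L5←L0 L6←L4 L7←L0
Dom at joins:
  L4: preds {L0,L3,L6}: {L0} ∩ {L0,L1,L3} ∩ {L0,L4,L6} = {L0}; idom=L0
  L5: preds {L0,L2,L4}: {L0} ∩ {L0,L1,L2} ∩ {L0,L4} = {L0}; idom=L0
  L7: preds {L4,L5}: {L0,L4} ∩ {L0,L5} = {L0}; idom=L0

DF walk-up:
  L4←L0: walk · to L0
  L4←L3: walk L3→L1 to L0
  L4←L6: walk L6→L4 to L0
  L5←L0: walk · to L0
  L5←L2: walk L2→L1 to L0
  L5←L4: walk L4 to L0
  L7←L4: walk L4 to L0
  L7←L5: walk L5 to L0
  L0 → ∅
  L1 → {L4,L5}
  L2 → {L5}
  L3 → {L4}
  L4 → {L4,L5,L7}
  L5 → {L7}
  L6 → {L4}
  L7 → ∅

φ for s: defs {L2,L3,L4}
  DF⁺ = {L4,L5,L7}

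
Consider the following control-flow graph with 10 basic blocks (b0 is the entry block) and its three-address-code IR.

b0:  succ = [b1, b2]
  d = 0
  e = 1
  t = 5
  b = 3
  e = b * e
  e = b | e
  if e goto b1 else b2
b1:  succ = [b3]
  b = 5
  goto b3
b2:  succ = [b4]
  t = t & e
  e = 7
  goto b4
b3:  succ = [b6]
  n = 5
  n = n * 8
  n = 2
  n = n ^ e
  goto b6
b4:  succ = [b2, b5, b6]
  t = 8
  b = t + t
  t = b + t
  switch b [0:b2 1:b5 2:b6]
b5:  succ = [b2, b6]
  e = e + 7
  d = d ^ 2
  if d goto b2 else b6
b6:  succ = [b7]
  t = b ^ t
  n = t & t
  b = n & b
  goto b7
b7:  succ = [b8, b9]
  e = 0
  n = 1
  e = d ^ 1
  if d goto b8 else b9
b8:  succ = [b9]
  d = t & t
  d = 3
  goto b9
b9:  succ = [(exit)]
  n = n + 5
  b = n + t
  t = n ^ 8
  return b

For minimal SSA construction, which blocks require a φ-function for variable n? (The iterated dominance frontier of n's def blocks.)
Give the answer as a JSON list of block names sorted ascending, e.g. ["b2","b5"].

Answer: ["b6"]

Analysis:
idom tree: b1←b0 b2←b0 b3←b1 b4←b2 b5←b4 b6←b0 b7←b6 b8←b7 b9←b7
Dom∩ at merges:
  b2: preds {b0,b4,b5}: {b0} ∩ {b0,b2,b4} ∩ {b0,b2,b4,b5} = {b0}; idom=b0
  b6: preds {b3,b4,b5}: {b0,b1,b3} ∩ {b0,b2,b4} ∩ {b0,b2,b4,b5} = {b0}; idom=b0
  b9: preds {b7,b8}: {b0,b6,b7} ∩ {b0,b6,b7,b8} = {b0,b6,b7}; idom=b7

Frontier:
  b2←b0: walk · to b0
  b2←b4: walk b4→b2 to b0
  b2←b5: walk b5→b4→b2 to b0
  b6←b3: walk b3→b1 to b0
  b6←b4: walk b4→b2 to b0
  b6←b5: walk b5→b4→b2 to b0
  b9←b7: walk · to b7
  b9←b8: walk b8 to b7
  b0 → ∅
  b1 → {b6}
  b2 → {b2,b6}
  b3 → {b6}
  b4 → {b2,b6}
  b5 → {b2,b6}
  b6 → ∅
  b7 → ∅
  b8 → {b9}
  b9 → ∅

φ for n: defs {b3,b6,b7,b9}
  DF⁺ = {b6}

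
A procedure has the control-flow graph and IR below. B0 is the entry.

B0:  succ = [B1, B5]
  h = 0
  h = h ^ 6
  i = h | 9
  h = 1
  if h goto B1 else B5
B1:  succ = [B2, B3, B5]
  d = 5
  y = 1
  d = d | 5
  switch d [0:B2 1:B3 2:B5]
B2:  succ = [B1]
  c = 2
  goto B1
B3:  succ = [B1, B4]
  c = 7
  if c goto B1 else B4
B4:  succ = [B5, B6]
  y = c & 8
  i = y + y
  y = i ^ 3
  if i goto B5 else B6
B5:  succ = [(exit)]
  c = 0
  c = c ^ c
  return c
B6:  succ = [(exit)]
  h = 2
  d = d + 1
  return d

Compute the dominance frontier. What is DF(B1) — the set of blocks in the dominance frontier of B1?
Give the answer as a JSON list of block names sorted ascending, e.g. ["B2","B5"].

Answer: ["B1", "B5"]

Analysis:
idom tree: B1←B0 B2←B1 B3←B1 B4←B3 B5←B0 B6←B4
Dom at joins:
  B1: preds {B0,B2,B3}: {B0} ∩ {B0,B1,B2} ∩ {B0,B1,B3} = {B0}; idom=B0
  B5: preds {B0,B1,B4}: {B0} ∩ {B0,B1} ∩ {B0,B1,B3,B4} = {B0}; idom=B0

DF walk-up:
  B1←B0: walk · to B0
  B1←B2: walk B2→B1 to B0
  B1←B3: walk B3→B1 to B0
  B5←B0: walk · to B0
  B5←B1: walk B1 to B0
  B5←B4: walk B4→B3→B1 to B0
  DF(B0)=∅
  DF(B1)={B1,B5}
  DF(B2)={B1}
  DF(B3)={B1,B5}
  DF(B4)={B5}
  DF(B5)=∅
  DF(B6)=∅

DF(B1) = ["B1", "B5"]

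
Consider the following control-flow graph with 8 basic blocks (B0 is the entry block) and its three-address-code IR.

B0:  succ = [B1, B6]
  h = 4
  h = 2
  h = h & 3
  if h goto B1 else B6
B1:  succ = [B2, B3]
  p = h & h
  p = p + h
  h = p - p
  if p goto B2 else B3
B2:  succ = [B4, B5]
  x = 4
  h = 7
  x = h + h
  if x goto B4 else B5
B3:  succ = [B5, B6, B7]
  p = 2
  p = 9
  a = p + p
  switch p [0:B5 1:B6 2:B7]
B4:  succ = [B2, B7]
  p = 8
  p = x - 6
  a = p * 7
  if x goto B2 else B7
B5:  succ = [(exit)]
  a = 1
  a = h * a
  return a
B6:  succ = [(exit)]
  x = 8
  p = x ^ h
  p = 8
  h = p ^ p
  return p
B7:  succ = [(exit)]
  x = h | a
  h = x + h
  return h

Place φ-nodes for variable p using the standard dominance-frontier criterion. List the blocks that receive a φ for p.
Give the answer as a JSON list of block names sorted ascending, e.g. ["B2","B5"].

idom tree: B1←B0 B2←B1 B3←B1 B4←B2 B5←B1 B6←B0 B7←B1
Dom∩ at merges:
  B2: preds {B1,B4}: {B0,B1} ∩ {B0,B1,B2,B4} = {B0,B1}; idom=B1
  B5: preds {B2,B3}: {B0,B1,B2} ∩ {B0,B1,B3} = {B0,B1}; idom=B1
  B6: preds {B0,B3}: {B0} ∩ {B0,B1,B3} = {B0}; idom=B0
  B7: preds {B3,B4}: {B0,B1,B3} ∩ {B0,B1,B2,B4} = {B0,B1}; idom=B1

Frontier:
  B2←B1: walk · to B1
  B2←B4: walk B4→B2 to B1
  B5←B2: walk B2 to B1
  B5←B3: walk B3 to B1
  B6←B0: walk · to B0
  B6←B3: walk B3→B1 to B0
  B7←B3: walk B3 to B1
  B7←B4: walk B4→B2 to B1
  B0 → ∅
  B1 → {B6}
  B2 → {B2,B5,B7}
  B3 → {B5,B6,B7}
  B4 → {B2,B7}
  B5 → ∅
  B6 → ∅
  B7 → ∅

φ for p: defs {B1,B3,B4,B6}
  DF⁺ = {B2,B5,B6,B7}

Answer: ["B2", "B5", "B6", "B7"]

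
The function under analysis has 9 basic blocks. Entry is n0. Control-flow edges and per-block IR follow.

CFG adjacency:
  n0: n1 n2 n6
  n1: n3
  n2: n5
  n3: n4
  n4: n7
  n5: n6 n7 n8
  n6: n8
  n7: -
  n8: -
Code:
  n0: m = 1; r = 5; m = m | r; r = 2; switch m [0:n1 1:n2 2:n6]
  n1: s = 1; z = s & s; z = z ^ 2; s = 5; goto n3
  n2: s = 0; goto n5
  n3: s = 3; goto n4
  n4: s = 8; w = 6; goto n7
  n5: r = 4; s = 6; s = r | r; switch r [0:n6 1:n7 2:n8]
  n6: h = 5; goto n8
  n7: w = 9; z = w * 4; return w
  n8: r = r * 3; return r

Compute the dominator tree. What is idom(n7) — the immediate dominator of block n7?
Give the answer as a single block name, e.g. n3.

Answer: n0

Derivation:
idom tree: n1←n0 n2←n0 n3←n1 n4←n3 n5←n2 n6←n0 n7←n0 n8←n0
Dom∩ at merges:
  n6: preds {n0,n5}: {n0} ∩ {n0,n2,n5} = {n0}; idom=n0
  n7: preds {n4,n5}: {n0,n1,n3,n4} ∩ {n0,n2,n5} = {n0}; idom=n0
  n8: preds {n5,n6}: {n0,n2,n5} ∩ {n0,n6} = {n0}; idom=n0

idom(n7) = n0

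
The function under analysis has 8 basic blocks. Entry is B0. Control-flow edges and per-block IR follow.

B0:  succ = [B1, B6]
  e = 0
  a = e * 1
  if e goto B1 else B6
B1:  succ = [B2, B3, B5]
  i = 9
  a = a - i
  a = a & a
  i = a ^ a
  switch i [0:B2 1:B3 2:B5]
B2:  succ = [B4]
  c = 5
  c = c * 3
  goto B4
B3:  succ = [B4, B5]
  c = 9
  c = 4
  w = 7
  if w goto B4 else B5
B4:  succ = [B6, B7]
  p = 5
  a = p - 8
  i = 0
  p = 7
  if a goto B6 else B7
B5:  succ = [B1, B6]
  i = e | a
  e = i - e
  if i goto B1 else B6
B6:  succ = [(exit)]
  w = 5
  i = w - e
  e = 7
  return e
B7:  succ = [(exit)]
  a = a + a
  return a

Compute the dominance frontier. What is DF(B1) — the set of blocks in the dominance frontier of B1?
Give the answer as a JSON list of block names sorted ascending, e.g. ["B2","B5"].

idom tree: B1←B0 B2←B1 B3←B1 B4←B1 B5←B1 B6←B0 B7←B4
Join-block Dom:
  B1: preds {B0,B5}: {B0} ∩ {B0,B1,B5} = {B0}; idom=B0
  B4: preds {B2,B3}: {B0,B1,B2} ∩ {B0,B1,B3} = {B0,B1}; idom=B1
  B5: preds {B1,B3}: {B0,B1} ∩ {B0,B1,B3} = {B0,B1}; idom=B1
  B6: preds {B0,B4,B5}: {B0} ∩ {B0,B1,B4} ∩ {B0,B1,B5} = {B0}; idom=B0

DF derivation:
  B1←B0: walk · to B0
  B1←B5: walk B5→B1 to B0
  B4←B2: walk B2 to B1
  B4←B3: walk B3 to B1
  B5←B1: walk · to B1
  B5←B3: walk B3 to B1
  B6←B0: walk · to B0
  B6←B4: walk B4→B1 to B0
  B6←B5: walk B5→B1 to B0
  B0: DF=∅
  B1: DF={B1,B6}
  B2: DF={B4}
  B3: DF={B4,B5}
  B4: DF={B6}
  B5: DF={B1,B6}
  B6: DF=∅
  B7: DF=∅

DF(B1) = ["B1", "B6"]

Answer: ["B1", "B6"]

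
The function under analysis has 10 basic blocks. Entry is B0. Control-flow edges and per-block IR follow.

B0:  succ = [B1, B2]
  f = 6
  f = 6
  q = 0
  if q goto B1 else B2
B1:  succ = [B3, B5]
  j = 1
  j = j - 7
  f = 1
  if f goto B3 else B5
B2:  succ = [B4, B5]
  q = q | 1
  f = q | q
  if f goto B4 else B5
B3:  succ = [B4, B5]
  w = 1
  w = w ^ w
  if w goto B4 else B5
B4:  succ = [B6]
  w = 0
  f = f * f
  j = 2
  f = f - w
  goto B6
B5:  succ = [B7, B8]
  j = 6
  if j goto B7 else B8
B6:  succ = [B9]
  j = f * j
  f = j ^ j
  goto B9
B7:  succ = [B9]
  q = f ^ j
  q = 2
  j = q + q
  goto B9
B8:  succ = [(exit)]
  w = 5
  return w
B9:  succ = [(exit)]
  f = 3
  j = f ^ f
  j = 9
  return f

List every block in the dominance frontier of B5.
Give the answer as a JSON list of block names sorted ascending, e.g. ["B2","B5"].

idom tree: B1←B0 B2←B0 B3←B1 B4←B0 B5←B0 B6←B4 B7←B5 B8←B5 B9←B0
Join-block Dom:
  B4: preds {B2,B3}: {B0,B2} ∩ {B0,B1,B3} = {B0}; idom=B0
  B5: preds {B1,B2,B3}: {B0,B1} ∩ {B0,B2} ∩ {B0,B1,B3} = {B0}; idom=B0
  B9: preds {B6,B7}: {B0,B4,B6} ∩ {B0,B5,B7} = {B0}; idom=B0

DF walk-up:
  join B4 pred B2: B2 stop@B0
  join B4 pred B3: B3→B1 stop@B0
  join B5 pred B1: B1 stop@B0
  join B5 pred B2: B2 stop@B0
  join B5 pred B3: B3→B1 stop@B0
  join B9 pred B6: B6→B4 stop@B0
  join B9 pred B7: B7→B5 stop@B0
  DF(B0)=∅
  DF(B1)={B4,B5}
  DF(B2)={B4,B5}
  DF(B3)={B4,B5}
  DF(B4)={B9}
  DF(B5)={B9}
  DF(B6)={B9}
  DF(B7)={B9}
  DF(B8)=∅
  DF(B9)=∅

DF(B5) = ["B9"]

Answer: ["B9"]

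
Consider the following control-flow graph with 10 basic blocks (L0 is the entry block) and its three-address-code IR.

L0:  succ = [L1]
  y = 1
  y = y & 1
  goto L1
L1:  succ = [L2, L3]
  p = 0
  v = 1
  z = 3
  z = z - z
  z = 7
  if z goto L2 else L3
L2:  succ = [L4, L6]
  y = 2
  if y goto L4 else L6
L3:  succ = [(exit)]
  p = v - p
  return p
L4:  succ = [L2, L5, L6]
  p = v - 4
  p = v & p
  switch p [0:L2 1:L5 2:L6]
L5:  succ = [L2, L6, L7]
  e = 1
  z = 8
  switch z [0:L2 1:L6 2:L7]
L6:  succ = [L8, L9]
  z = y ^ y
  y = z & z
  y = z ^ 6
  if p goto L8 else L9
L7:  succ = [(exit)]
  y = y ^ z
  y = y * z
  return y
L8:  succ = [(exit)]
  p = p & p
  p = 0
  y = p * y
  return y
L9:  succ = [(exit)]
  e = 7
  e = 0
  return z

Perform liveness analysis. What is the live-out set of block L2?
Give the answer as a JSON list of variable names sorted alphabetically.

Answer: ["p", "v", "y"]

Analysis:
Block summaries:
  L0: {y} / ∅
  L1: {p,v,z} / ∅
  L2: {y} / ∅
  L3: {p} / {p,v}
  L4: {p} / {v}
  L5: {e,z} / ∅
  L6: {y,z} / {p,y}
  L7: {y} / {y,z}
  L8: {p,y} / {p,y}
  L9: {e} / {z}

Live sets:
  live L0: ∅→∅
  live L1: ∅→{p,v}
  live L2: {p,v}→{p,v,y}
  live L3: {p,v}→∅
  live L4: {v,y}→{p,v,y}
  live L5: {p,v,y}→{p,v,y,z}
  live L6: {p,y}→{p,y,z}
  live L7: {y,z}→∅
  live L8: {p,y}→∅
  live L9: {z}→∅

live-out(L2) = ["p", "v", "y"]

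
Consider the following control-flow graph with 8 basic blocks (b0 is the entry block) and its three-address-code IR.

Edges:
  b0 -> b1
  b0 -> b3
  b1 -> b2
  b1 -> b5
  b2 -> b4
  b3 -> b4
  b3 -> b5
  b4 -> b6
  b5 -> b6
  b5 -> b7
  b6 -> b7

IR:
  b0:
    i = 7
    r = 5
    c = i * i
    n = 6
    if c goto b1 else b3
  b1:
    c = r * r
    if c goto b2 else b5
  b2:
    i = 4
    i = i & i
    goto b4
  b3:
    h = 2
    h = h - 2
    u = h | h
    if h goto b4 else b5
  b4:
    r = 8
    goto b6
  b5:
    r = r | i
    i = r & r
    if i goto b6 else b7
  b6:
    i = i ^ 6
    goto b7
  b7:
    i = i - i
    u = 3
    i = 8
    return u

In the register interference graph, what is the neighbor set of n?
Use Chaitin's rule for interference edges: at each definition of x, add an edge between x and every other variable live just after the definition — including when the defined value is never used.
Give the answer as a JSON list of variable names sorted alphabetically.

Per-block:
  b0 def {c,i,n,r} use ∅
  b1 def {c} use {r}
  b2 def {i} use ∅
  b3 def {h,u} use ∅
  b4 def {r} use ∅
  b5 def {i,r} use {i,r}
  b6 def {i} use {i}
  b7 def {i,u} use {i}

Live sets:
  b0 li=∅ lo={i,r}
  b1 li={i,r} lo={i,r}
  b2 li=∅ lo={i}
  b3 li={i,r} lo={i,r}
  b4 li={i} lo={i}
  b5 li={i,r} lo={i}
  b6 li={i} lo={i}
  b7 li={i} lo=∅

Interference:
  c — {i,n,r}
  h — {i,r,u}
  i — {c,h,n,r,u}
  n — {c,i,r}
  r — {c,h,i,n,u}
  u — {h,i,r}

N(n) = ["c", "i", "r"]

Answer: ["c", "i", "r"]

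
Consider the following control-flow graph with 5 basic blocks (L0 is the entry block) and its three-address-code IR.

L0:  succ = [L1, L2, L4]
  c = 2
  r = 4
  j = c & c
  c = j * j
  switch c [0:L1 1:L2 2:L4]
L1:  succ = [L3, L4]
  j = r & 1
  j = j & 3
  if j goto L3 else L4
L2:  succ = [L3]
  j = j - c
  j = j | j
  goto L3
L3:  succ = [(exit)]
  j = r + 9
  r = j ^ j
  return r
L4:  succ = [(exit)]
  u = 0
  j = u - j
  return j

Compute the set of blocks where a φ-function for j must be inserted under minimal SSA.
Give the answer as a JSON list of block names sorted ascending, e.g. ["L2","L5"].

Answer: ["L3", "L4"]

Analysis:
idom tree: L1←L0 L2←L0 L3←L0 L4←L0
Dom at joins:
  L3: preds {L1,L2}: {L0,L1} ∩ {L0,L2} = {L0}; idom=L0
  L4: preds {L0,L1}: {L0} ∩ {L0,L1} = {L0}; idom=L0

Frontier:
  L3←L1: walk L1 to L0
  L3←L2: walk L2 to L0
  L4←L0: walk · to L0
  L4←L1: walk L1 to L0
  DF(L0)=∅
  DF(L1)={L3,L4}
  DF(L2)={L3}
  DF(L3)=∅
  DF(L4)=∅

φ for j: defs {L0,L1,L2,L3,L4}
  DF⁺ = {L3,L4}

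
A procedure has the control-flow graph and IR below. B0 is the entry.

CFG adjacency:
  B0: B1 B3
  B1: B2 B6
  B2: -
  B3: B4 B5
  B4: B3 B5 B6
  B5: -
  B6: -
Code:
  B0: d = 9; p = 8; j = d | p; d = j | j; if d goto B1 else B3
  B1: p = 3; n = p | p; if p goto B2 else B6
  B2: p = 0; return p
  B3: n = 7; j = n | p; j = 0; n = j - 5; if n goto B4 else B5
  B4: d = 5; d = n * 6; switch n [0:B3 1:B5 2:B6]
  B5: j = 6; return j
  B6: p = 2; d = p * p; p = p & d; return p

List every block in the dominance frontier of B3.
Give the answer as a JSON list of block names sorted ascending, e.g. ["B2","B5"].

idom tree: B1←B0 B2←B1 B3←B0 B4←B3 B5←B3 B6←B0
Dom at joins:
  B3: preds {B0,B4}: {B0} ∩ {B0,B3,B4} = {B0}; idom=B0
  B5: preds {B3,B4}: {B0,B3} ∩ {B0,B3,B4} = {B0,B3}; idom=B3
  B6: preds {B1,B4}: {B0,B1} ∩ {B0,B3,B4} = {B0}; idom=B0

DF derivation:
  join B3 pred B0: · stop@B0
  join B3 pred B4: B4→B3 stop@B0
  join B5 pred B3: · stop@B3
  join B5 pred B4: B4 stop@B3
  join B6 pred B1: B1 stop@B0
  join B6 pred B4: B4→B3 stop@B0
  DF(B0)=∅
  DF(B1)={B6}
  DF(B2)=∅
  DF(B3)={B3,B6}
  DF(B4)={B3,B5,B6}
  DF(B5)=∅
  DF(B6)=∅

DF(B3) = ["B3", "B6"]

Answer: ["B3", "B6"]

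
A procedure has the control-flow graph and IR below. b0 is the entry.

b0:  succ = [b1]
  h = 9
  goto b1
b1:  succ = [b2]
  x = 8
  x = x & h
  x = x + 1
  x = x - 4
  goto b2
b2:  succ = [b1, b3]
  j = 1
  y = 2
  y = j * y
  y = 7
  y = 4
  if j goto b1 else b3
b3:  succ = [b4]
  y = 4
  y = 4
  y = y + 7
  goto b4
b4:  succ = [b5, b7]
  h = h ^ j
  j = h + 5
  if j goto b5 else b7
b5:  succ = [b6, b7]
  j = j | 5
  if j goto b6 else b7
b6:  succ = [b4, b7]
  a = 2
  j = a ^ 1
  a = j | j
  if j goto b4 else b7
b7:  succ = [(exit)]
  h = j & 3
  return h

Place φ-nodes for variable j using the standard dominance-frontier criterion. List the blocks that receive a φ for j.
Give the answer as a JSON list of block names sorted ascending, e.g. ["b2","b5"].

idom tree: b1←b0 b2←b1 b3←b2 b4←b3 b5←b4 b6←b5 b7←b4
Dom at joins:
  b1: preds {b0,b2}: {b0} ∩ {b0,b1,b2} = {b0}; idom=b0
  b4: preds {b3,b6}: {b0,b1,b2,b3} ∩ {b0,b1,b2,b3,b4,b5,b6} = {b0,b1,b2,b3}; idom=b3
  b7: preds {b4,b5,b6}: {b0,b1,b2,b3,b4} ∩ {b0,b1,b2,b3,b4,b5} ∩ {b0,b1,b2,b3,b4,b5,b6} = {b0,b1,b2,b3,b4}; idom=b4

DF derivation:
  join b1 pred b0: · stop@b0
  join b1 pred b2: b2→b1 stop@b0
  join b4 pred b3: · stop@b3
  join b4 pred b6: b6→b5→b4 stop@b3
  join b7 pred b4: · stop@b4
  join b7 pred b5: b5 stop@b4
  join b7 pred b6: b6→b5 stop@b4
  b0: DF=∅
  b1: DF={b1}
  b2: DF={b1}
  b3: DF=∅
  b4: DF={b4}
  b5: DF={b4,b7}
  b6: DF={b4,b7}
  b7: DF=∅

φ for j: defs {b2,b4,b5,b6}
  DF⁺ = {b1,b4,b7}

Answer: ["b1", "b4", "b7"]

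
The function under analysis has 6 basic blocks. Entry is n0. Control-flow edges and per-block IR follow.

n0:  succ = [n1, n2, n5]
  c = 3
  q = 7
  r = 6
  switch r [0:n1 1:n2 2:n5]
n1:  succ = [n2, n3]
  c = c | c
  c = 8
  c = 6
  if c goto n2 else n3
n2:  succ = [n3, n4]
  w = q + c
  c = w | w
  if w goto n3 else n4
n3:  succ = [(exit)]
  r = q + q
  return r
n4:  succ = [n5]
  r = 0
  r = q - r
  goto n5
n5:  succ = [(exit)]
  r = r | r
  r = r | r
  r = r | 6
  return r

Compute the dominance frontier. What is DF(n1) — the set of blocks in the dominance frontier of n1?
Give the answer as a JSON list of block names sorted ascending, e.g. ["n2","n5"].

Answer: ["n2", "n3"]

Working:
idom tree: n1←n0 n2←n0 n3←n0 n4←n2 n5←n0
Join-block Dom:
  n2: preds {n0,n1}: {n0} ∩ {n0,n1} = {n0}; idom=n0
  n3: preds {n1,n2}: {n0,n1} ∩ {n0,n2} = {n0}; idom=n0
  n5: preds {n0,n4}: {n0} ∩ {n0,n2,n4} = {n0}; idom=n0

Frontier:
  n2←n0: walk · to n0
  n2←n1: walk n1 to n0
  n3←n1: walk n1 to n0
  n3←n2: walk n2 to n0
  n5←n0: walk · to n0
  n5←n4: walk n4→n2 to n0
  DF(n0)=∅
  DF(n1)={n2,n3}
  DF(n2)={n3,n5}
  DF(n3)=∅
  DF(n4)={n5}
  DF(n5)=∅

DF(n1) = ["n2", "n3"]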